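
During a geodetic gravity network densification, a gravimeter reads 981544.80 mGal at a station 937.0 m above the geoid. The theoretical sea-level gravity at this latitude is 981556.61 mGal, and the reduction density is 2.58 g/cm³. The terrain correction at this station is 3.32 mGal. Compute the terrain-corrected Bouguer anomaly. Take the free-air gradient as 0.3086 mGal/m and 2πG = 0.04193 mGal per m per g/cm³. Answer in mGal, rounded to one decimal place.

179.3

Free-air correction = 0.3086 × 937.0 = 289.16 mGal
Free-air anomaly = 981544.80 − 981556.61 + (289.16) = 277.35 mGal
Bouguer slab correction = 0.04193 × 2.58 × 937.0 = 101.36 mGal
Simple Bouguer anomaly = 277.35 − (101.36) = 175.99 mGal
Complete Bouguer anomaly = 175.99 + 3.32 = 179.31 mGal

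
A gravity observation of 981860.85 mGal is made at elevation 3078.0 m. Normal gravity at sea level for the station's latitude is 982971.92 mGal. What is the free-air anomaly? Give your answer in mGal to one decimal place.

Free-air correction = 0.3086 × 3078.0 = 949.87 mGal
Free-air anomaly = 981860.85 − 982971.92 + (949.87) = -161.20 mGal

-161.2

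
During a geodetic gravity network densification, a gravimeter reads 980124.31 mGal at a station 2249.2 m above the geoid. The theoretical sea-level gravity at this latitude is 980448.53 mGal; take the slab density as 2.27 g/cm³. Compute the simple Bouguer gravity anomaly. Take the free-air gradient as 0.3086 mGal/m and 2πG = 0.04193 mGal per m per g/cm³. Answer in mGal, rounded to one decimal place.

155.8

Free-air correction = 0.3086 × 2249.2 = 694.10 mGal
Free-air anomaly = 980124.31 − 980448.53 + (694.10) = 369.88 mGal
Bouguer slab correction = 0.04193 × 2.27 × 2249.2 = 214.08 mGal
Simple Bouguer anomaly = 369.88 − (214.08) = 155.80 mGal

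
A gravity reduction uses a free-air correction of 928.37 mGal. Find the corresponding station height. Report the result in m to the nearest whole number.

h = 928.37 / 0.3086 = 3008.33 m

3008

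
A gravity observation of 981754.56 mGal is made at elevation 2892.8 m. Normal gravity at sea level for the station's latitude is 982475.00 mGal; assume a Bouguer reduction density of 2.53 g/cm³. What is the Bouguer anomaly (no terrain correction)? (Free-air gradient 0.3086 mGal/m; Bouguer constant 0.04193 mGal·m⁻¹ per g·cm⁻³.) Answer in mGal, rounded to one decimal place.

-134.6

Free-air correction = 0.3086 × 2892.8 = 892.72 mGal
Free-air anomaly = 981754.56 − 982475.00 + (892.72) = 172.28 mGal
Bouguer slab correction = 0.04193 × 2.53 × 2892.8 = 306.88 mGal
Simple Bouguer anomaly = 172.28 − (306.88) = -134.60 mGal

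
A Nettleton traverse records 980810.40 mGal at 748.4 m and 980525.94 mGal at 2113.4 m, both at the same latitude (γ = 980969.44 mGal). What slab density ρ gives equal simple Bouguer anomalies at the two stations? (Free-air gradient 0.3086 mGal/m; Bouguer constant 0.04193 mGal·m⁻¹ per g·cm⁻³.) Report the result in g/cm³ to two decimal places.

Δg_obs = 980525.94 − 980810.40 = -284.46 mGal over Δh = 2113.4 − 748.4 = 1365.0 m
Equal Bouguer anomalies ⇒ Δg_obs + (0.3086 − 0.04193ρ)·Δh = 0
0.3086 − 0.04193ρ = −Δg_obs/Δh = 0.20840
ρ = (0.3086 − 0.20840) / 0.04193 = 2.39 g/cm³

2.39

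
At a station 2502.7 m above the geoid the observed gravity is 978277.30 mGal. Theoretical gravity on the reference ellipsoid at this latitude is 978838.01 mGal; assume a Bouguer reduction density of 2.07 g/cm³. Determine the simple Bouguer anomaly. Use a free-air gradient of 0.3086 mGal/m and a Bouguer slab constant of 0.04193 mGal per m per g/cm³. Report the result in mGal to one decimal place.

Free-air correction = 0.3086 × 2502.7 = 772.33 mGal
Free-air anomaly = 978277.30 − 978838.01 + (772.33) = 211.62 mGal
Bouguer slab correction = 0.04193 × 2.07 × 2502.7 = 217.22 mGal
Simple Bouguer anomaly = 211.62 − (217.22) = -5.60 mGal

-5.6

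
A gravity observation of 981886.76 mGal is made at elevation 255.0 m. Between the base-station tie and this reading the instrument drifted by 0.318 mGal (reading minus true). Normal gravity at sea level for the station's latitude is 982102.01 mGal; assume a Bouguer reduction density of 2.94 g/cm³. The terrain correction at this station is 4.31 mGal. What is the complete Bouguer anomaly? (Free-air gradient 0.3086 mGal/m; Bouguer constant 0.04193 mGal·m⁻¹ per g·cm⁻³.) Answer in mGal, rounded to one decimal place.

Drift-corrected reading = 981886.76 − (0.318) = 981886.442 mGal
Free-air correction = 0.3086 × 255.0 = 78.69 mGal
Free-air anomaly = 981886.442 − 982102.01 + (78.69) = -136.878 mGal
Bouguer slab correction = 0.04193 × 2.94 × 255.0 = 31.43 mGal
Simple Bouguer anomaly = -136.878 − (31.43) = -168.308 mGal
Complete Bouguer anomaly = -168.308 + 4.31 = -163.998 mGal

-164.0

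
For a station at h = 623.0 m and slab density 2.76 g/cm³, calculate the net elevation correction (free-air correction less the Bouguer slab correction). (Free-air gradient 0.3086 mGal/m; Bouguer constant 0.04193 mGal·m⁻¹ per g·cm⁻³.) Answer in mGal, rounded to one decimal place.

120.2

Combined gradient = 0.3086 − 0.04193 × 2.76 = 0.1928732 mGal/m
Combined elevation correction = 0.1928732 × 623.0 = 120.2 mGal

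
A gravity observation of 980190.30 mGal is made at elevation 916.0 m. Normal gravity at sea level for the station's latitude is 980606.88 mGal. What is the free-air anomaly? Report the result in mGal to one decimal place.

-133.9

Free-air correction = 0.3086 × 916.0 = 282.68 mGal
Free-air anomaly = 980190.30 − 980606.88 + (282.68) = -133.90 mGal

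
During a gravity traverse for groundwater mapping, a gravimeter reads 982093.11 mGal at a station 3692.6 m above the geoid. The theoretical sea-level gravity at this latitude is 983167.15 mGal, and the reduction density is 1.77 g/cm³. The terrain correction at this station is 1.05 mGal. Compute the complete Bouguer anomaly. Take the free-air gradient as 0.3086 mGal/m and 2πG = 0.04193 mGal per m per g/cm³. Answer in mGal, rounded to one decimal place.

-207.5

Free-air correction = 0.3086 × 3692.6 = 1139.54 mGal
Free-air anomaly = 982093.11 − 983167.15 + (1139.54) = 65.50 mGal
Bouguer slab correction = 0.04193 × 1.77 × 3692.6 = 274.05 mGal
Simple Bouguer anomaly = 65.50 − (274.05) = -208.55 mGal
Complete Bouguer anomaly = -208.55 + 1.05 = -207.50 mGal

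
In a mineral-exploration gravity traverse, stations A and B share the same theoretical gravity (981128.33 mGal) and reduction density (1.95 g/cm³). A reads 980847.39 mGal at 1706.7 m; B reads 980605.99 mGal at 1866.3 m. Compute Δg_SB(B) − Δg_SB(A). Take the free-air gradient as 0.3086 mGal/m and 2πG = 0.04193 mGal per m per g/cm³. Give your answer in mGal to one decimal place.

Δg_SB(A) = 980847.39 − 981128.33 + 0.3086×1706.7 − 0.04193×1.95×1706.7 = 106.20 mGal
Δg_SB(B) = 980605.99 − 981128.33 + 0.3086×1866.3 − 0.04193×1.95×1866.3 = -99.00 mGal
Difference = -99.00 − (106.20) = -205.20 mGal

-205.2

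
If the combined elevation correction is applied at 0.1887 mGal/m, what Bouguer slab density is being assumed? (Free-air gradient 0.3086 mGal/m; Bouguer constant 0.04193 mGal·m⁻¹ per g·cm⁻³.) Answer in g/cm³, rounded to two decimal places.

2.86

0.1887 = 0.3086 − 0.04193 × ρ
ρ = (0.3086 − 0.1887) / 0.04193 = 2.86 g/cm³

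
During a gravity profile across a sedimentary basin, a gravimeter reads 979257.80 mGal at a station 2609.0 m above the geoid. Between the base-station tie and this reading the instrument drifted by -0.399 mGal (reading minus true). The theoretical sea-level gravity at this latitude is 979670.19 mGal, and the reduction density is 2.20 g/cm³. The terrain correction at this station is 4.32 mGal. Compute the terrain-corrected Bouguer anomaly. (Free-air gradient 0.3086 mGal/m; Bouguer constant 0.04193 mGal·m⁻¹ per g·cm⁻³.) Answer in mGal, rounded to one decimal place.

Drift-corrected reading = 979257.80 − (-0.399) = 979258.199 mGal
Free-air correction = 0.3086 × 2609.0 = 805.14 mGal
Free-air anomaly = 979258.199 − 979670.19 + (805.14) = 393.149 mGal
Bouguer slab correction = 0.04193 × 2.20 × 2609.0 = 240.67 mGal
Simple Bouguer anomaly = 393.149 − (240.67) = 152.479 mGal
Complete Bouguer anomaly = 152.479 + 4.32 = 156.799 mGal

156.8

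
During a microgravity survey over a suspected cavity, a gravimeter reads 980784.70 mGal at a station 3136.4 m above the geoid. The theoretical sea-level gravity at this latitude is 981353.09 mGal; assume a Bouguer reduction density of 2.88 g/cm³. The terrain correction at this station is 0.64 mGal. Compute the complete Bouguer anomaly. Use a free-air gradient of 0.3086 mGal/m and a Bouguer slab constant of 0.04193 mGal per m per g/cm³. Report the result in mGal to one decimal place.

Free-air correction = 0.3086 × 3136.4 = 967.89 mGal
Free-air anomaly = 980784.70 − 981353.09 + (967.89) = 399.50 mGal
Bouguer slab correction = 0.04193 × 2.88 × 3136.4 = 378.75 mGal
Simple Bouguer anomaly = 399.50 − (378.75) = 20.75 mGal
Complete Bouguer anomaly = 20.75 + 0.64 = 21.39 mGal

21.4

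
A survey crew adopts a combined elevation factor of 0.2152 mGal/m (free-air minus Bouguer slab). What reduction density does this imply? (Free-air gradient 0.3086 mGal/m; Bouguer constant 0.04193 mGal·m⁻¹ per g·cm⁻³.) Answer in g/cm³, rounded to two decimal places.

2.23

0.2152 = 0.3086 − 0.04193 × ρ
ρ = (0.3086 − 0.2152) / 0.04193 = 2.23 g/cm³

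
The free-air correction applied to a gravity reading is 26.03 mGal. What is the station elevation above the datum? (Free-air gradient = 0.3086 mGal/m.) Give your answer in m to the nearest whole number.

84

h = 26.03 / 0.3086 = 84.35 m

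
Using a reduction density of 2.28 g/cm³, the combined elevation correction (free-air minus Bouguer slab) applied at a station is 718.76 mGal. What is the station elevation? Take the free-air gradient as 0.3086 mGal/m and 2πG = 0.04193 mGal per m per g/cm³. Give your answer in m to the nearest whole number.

Combined gradient = 0.3086 − 0.04193 × 2.28 = 0.2129996 mGal/m
h = 718.76 / 0.2129996 = 3374.47 m

3374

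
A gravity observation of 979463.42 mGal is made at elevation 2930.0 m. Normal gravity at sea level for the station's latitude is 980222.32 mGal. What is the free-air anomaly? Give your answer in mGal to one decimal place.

145.3

Free-air correction = 0.3086 × 2930.0 = 904.20 mGal
Free-air anomaly = 979463.42 − 980222.32 + (904.20) = 145.30 mGal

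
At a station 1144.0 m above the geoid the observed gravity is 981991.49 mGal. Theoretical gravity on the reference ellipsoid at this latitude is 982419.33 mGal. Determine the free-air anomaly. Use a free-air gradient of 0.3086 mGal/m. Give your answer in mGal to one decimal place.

Free-air correction = 0.3086 × 1144.0 = 353.04 mGal
Free-air anomaly = 981991.49 − 982419.33 + (353.04) = -74.80 mGal

-74.8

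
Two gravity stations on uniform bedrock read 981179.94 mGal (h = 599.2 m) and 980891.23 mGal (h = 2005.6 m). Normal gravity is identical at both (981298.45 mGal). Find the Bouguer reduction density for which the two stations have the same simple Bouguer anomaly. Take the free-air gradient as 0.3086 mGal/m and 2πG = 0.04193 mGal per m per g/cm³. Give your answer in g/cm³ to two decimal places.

2.46

Δg_obs = 980891.23 − 981179.94 = -288.71 mGal over Δh = 2005.6 − 599.2 = 1406.4 m
Equal Bouguer anomalies ⇒ Δg_obs + (0.3086 − 0.04193ρ)·Δh = 0
0.3086 − 0.04193ρ = −Δg_obs/Δh = 0.20528
ρ = (0.3086 − 0.20528) / 0.04193 = 2.46 g/cm³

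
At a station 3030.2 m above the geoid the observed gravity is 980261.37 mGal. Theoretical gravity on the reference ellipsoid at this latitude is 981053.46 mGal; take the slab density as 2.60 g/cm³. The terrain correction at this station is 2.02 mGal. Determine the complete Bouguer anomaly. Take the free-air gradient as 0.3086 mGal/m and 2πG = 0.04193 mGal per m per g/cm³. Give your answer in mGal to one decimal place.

-185.3

Free-air correction = 0.3086 × 3030.2 = 935.12 mGal
Free-air anomaly = 980261.37 − 981053.46 + (935.12) = 143.03 mGal
Bouguer slab correction = 0.04193 × 2.60 × 3030.2 = 330.35 mGal
Simple Bouguer anomaly = 143.03 − (330.35) = -187.32 mGal
Complete Bouguer anomaly = -187.32 + 2.02 = -185.30 mGal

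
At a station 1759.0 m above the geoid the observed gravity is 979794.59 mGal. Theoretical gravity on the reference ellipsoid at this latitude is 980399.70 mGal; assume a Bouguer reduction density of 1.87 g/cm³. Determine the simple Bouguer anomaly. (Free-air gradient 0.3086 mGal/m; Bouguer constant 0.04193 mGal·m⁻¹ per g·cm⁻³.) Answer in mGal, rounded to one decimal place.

Free-air correction = 0.3086 × 1759.0 = 542.83 mGal
Free-air anomaly = 979794.59 − 980399.70 + (542.83) = -62.28 mGal
Bouguer slab correction = 0.04193 × 1.87 × 1759.0 = 137.92 mGal
Simple Bouguer anomaly = -62.28 − (137.92) = -200.20 mGal

-200.2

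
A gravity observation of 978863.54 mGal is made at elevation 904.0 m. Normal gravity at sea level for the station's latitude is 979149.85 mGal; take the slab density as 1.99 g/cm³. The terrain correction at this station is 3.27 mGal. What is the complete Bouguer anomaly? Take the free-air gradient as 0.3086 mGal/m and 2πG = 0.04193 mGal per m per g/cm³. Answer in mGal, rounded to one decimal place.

-79.5

Free-air correction = 0.3086 × 904.0 = 278.97 mGal
Free-air anomaly = 978863.54 − 979149.85 + (278.97) = -7.34 mGal
Bouguer slab correction = 0.04193 × 1.99 × 904.0 = 75.43 mGal
Simple Bouguer anomaly = -7.34 − (75.43) = -82.77 mGal
Complete Bouguer anomaly = -82.77 + 3.27 = -79.50 mGal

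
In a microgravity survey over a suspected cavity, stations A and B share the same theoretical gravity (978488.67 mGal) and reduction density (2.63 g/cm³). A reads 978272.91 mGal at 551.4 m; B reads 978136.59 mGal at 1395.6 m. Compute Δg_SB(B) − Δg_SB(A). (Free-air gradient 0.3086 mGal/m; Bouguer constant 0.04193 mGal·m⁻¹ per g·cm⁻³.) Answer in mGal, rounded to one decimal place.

31.1

Δg_SB(A) = 978272.91 − 978488.67 + 0.3086×551.4 − 0.04193×2.63×551.4 = -106.40 mGal
Δg_SB(B) = 978136.59 − 978488.67 + 0.3086×1395.6 − 0.04193×2.63×1395.6 = -75.30 mGal
Difference = -75.30 − (-106.40) = 31.10 mGal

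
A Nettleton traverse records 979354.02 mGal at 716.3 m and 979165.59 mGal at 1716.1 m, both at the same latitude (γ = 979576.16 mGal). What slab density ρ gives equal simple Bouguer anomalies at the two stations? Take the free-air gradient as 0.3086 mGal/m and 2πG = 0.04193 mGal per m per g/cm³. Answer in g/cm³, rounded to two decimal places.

Δg_obs = 979165.59 − 979354.02 = -188.43 mGal over Δh = 1716.1 − 716.3 = 999.8 m
Equal Bouguer anomalies ⇒ Δg_obs + (0.3086 − 0.04193ρ)·Δh = 0
0.3086 − 0.04193ρ = −Δg_obs/Δh = 0.18847
ρ = (0.3086 − 0.18847) / 0.04193 = 2.87 g/cm³

2.87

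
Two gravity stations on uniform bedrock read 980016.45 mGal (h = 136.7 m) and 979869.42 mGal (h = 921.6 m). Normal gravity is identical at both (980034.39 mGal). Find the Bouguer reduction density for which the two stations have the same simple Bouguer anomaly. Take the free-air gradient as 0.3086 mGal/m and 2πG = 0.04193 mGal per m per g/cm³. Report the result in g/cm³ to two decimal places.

2.89

Δg_obs = 979869.42 − 980016.45 = -147.03 mGal over Δh = 921.6 − 136.7 = 784.9 m
Equal Bouguer anomalies ⇒ Δg_obs + (0.3086 − 0.04193ρ)·Δh = 0
0.3086 − 0.04193ρ = −Δg_obs/Δh = 0.18732
ρ = (0.3086 − 0.18732) / 0.04193 = 2.89 g/cm³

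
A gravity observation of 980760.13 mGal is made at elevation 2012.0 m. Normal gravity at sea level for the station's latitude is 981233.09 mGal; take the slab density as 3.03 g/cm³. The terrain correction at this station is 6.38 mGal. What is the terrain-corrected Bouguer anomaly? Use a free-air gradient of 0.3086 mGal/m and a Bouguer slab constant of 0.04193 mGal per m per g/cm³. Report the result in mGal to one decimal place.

Free-air correction = 0.3086 × 2012.0 = 620.90 mGal
Free-air anomaly = 980760.13 − 981233.09 + (620.90) = 147.94 mGal
Bouguer slab correction = 0.04193 × 3.03 × 2012.0 = 255.62 mGal
Simple Bouguer anomaly = 147.94 − (255.62) = -107.68 mGal
Complete Bouguer anomaly = -107.68 + 6.38 = -101.30 mGal

-101.3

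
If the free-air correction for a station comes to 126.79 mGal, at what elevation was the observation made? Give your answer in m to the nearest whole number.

411

h = 126.79 / 0.3086 = 410.86 m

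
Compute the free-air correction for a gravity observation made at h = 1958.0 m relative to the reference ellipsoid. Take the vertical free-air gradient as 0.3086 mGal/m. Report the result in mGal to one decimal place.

Free-air correction = 0.3086 × 1958.0 = 604.2 mGal

604.2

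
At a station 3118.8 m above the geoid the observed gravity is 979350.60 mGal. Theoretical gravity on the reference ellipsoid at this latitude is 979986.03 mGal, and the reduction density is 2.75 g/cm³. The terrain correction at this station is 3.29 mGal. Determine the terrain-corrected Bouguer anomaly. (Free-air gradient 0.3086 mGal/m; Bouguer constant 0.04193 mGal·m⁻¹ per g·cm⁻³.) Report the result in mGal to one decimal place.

Free-air correction = 0.3086 × 3118.8 = 962.46 mGal
Free-air anomaly = 979350.60 − 979986.03 + (962.46) = 327.03 mGal
Bouguer slab correction = 0.04193 × 2.75 × 3118.8 = 359.62 mGal
Simple Bouguer anomaly = 327.03 − (359.62) = -32.59 mGal
Complete Bouguer anomaly = -32.59 + 3.29 = -29.30 mGal

-29.3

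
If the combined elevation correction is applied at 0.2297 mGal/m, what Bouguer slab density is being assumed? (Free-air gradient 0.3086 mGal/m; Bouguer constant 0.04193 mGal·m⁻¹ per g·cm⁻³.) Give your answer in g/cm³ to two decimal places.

0.2297 = 0.3086 − 0.04193 × ρ
ρ = (0.3086 − 0.2297) / 0.04193 = 1.88 g/cm³

1.88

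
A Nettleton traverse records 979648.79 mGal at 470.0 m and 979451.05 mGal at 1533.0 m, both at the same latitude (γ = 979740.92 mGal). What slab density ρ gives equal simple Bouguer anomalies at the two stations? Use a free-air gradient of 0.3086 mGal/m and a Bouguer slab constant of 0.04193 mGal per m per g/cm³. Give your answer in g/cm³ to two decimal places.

Δg_obs = 979451.05 − 979648.79 = -197.74 mGal over Δh = 1533.0 − 470.0 = 1063.0 m
Equal Bouguer anomalies ⇒ Δg_obs + (0.3086 − 0.04193ρ)·Δh = 0
0.3086 − 0.04193ρ = −Δg_obs/Δh = 0.18602
ρ = (0.3086 − 0.18602) / 0.04193 = 2.92 g/cm³

2.92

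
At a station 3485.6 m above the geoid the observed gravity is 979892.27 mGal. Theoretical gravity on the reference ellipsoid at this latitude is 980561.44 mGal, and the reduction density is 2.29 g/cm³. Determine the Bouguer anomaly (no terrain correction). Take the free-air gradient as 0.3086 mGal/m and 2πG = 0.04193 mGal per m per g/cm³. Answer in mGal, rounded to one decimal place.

Free-air correction = 0.3086 × 3485.6 = 1075.66 mGal
Free-air anomaly = 979892.27 − 980561.44 + (1075.66) = 406.49 mGal
Bouguer slab correction = 0.04193 × 2.29 × 3485.6 = 334.69 mGal
Simple Bouguer anomaly = 406.49 − (334.69) = 71.80 mGal

71.8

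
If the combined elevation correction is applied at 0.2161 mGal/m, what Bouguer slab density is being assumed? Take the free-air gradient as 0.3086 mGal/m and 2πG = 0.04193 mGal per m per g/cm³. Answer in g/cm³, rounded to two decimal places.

2.21

0.2161 = 0.3086 − 0.04193 × ρ
ρ = (0.3086 − 0.2161) / 0.04193 = 2.21 g/cm³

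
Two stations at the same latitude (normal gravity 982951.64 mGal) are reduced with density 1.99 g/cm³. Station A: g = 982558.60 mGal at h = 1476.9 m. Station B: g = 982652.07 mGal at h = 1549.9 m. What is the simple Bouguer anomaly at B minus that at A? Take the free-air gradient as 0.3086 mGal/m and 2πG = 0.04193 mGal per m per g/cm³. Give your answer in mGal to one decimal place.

Δg_SB(A) = 982558.60 − 982951.64 + 0.3086×1476.9 − 0.04193×1.99×1476.9 = -60.50 mGal
Δg_SB(B) = 982652.07 − 982951.64 + 0.3086×1549.9 − 0.04193×1.99×1549.9 = 49.40 mGal
Difference = 49.40 − (-60.50) = 109.90 mGal

109.9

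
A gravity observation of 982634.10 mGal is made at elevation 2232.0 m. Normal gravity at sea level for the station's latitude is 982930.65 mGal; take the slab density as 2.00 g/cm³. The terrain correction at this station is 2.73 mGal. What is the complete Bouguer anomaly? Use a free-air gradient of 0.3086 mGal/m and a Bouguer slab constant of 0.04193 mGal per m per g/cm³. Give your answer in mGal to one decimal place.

207.8

Free-air correction = 0.3086 × 2232.0 = 688.80 mGal
Free-air anomaly = 982634.10 − 982930.65 + (688.80) = 392.25 mGal
Bouguer slab correction = 0.04193 × 2.00 × 2232.0 = 187.18 mGal
Simple Bouguer anomaly = 392.25 − (187.18) = 205.07 mGal
Complete Bouguer anomaly = 205.07 + 2.73 = 207.80 mGal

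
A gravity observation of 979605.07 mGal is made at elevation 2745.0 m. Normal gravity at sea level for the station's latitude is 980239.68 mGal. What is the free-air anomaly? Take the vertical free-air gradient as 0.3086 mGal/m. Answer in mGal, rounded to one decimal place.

212.5

Free-air correction = 0.3086 × 2745.0 = 847.11 mGal
Free-air anomaly = 979605.07 − 980239.68 + (847.11) = 212.50 mGal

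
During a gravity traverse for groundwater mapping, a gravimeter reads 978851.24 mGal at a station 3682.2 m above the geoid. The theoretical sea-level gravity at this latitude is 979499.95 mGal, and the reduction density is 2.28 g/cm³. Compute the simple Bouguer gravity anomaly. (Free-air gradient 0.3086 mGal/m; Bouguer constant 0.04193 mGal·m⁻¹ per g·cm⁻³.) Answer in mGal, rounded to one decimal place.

Free-air correction = 0.3086 × 3682.2 = 1136.33 mGal
Free-air anomaly = 978851.24 − 979499.95 + (1136.33) = 487.62 mGal
Bouguer slab correction = 0.04193 × 2.28 × 3682.2 = 352.02 mGal
Simple Bouguer anomaly = 487.62 − (352.02) = 135.60 mGal

135.6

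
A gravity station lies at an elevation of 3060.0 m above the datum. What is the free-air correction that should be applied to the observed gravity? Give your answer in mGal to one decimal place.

Free-air correction = 0.3086 × 3060.0 = 944.3 mGal

944.3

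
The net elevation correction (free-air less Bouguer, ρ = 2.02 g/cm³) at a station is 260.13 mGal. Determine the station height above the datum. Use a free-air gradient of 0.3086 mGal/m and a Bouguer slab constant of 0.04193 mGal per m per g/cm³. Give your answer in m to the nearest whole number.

Combined gradient = 0.3086 − 0.04193 × 2.02 = 0.2239014 mGal/m
h = 260.13 / 0.2239014 = 1161.81 m

1162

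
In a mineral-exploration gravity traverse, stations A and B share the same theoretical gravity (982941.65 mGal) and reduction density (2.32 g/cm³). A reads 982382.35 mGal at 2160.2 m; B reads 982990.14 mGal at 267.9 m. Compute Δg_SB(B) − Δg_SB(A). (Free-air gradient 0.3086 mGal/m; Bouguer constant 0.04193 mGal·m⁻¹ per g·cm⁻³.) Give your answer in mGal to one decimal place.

Δg_SB(A) = 982382.35 − 982941.65 + 0.3086×2160.2 − 0.04193×2.32×2160.2 = -102.80 mGal
Δg_SB(B) = 982990.14 − 982941.65 + 0.3086×267.9 − 0.04193×2.32×267.9 = 105.10 mGal
Difference = 105.10 − (-102.80) = 207.90 mGal

207.9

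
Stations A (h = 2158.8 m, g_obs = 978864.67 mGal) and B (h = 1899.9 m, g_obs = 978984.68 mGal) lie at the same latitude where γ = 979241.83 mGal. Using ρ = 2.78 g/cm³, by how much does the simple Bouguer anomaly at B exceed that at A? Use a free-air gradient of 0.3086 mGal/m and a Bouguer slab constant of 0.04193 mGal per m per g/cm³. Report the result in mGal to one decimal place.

70.3

Δg_SB(A) = 978864.67 − 979241.83 + 0.3086×2158.8 − 0.04193×2.78×2158.8 = 37.40 mGal
Δg_SB(B) = 978984.68 − 979241.83 + 0.3086×1899.9 − 0.04193×2.78×1899.9 = 107.70 mGal
Difference = 107.70 − (37.40) = 70.30 mGal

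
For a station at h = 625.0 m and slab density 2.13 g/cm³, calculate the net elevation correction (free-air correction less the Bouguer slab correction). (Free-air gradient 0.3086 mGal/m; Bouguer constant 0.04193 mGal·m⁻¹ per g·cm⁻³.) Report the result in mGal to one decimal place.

137.1

Combined gradient = 0.3086 − 0.04193 × 2.13 = 0.2192891 mGal/m
Combined elevation correction = 0.2192891 × 625.0 = 137.1 mGal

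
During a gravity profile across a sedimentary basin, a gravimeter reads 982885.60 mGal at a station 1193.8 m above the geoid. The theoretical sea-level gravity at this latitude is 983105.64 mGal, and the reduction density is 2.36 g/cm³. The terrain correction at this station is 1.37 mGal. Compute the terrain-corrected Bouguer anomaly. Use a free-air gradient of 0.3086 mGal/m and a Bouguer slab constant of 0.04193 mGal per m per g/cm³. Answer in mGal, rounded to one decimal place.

31.6

Free-air correction = 0.3086 × 1193.8 = 368.41 mGal
Free-air anomaly = 982885.60 − 983105.64 + (368.41) = 148.37 mGal
Bouguer slab correction = 0.04193 × 2.36 × 1193.8 = 118.13 mGal
Simple Bouguer anomaly = 148.37 − (118.13) = 30.24 mGal
Complete Bouguer anomaly = 30.24 + 1.37 = 31.61 mGal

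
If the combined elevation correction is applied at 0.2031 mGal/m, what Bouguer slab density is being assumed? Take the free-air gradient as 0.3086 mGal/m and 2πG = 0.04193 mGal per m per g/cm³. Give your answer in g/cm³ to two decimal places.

0.2031 = 0.3086 − 0.04193 × ρ
ρ = (0.3086 − 0.2031) / 0.04193 = 2.52 g/cm³

2.52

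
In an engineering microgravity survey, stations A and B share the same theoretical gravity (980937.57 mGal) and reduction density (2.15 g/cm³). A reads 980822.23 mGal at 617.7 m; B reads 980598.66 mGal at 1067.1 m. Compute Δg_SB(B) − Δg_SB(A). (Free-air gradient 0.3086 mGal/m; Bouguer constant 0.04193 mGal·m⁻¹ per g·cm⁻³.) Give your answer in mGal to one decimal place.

Δg_SB(A) = 980822.23 − 980937.57 + 0.3086×617.7 − 0.04193×2.15×617.7 = 19.60 mGal
Δg_SB(B) = 980598.66 − 980937.57 + 0.3086×1067.1 − 0.04193×2.15×1067.1 = -105.80 mGal
Difference = -105.80 − (19.60) = -125.40 mGal

-125.4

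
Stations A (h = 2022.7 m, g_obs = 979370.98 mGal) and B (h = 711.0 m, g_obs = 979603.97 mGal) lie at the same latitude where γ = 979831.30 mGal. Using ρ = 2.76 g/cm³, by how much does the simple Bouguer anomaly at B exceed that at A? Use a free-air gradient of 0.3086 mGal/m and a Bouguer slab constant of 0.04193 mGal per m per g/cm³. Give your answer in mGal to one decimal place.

-20.0

Δg_SB(A) = 979370.98 − 979831.30 + 0.3086×2022.7 − 0.04193×2.76×2022.7 = -70.20 mGal
Δg_SB(B) = 979603.97 − 979831.30 + 0.3086×711.0 − 0.04193×2.76×711.0 = -90.20 mGal
Difference = -90.20 − (-70.20) = -20.00 mGal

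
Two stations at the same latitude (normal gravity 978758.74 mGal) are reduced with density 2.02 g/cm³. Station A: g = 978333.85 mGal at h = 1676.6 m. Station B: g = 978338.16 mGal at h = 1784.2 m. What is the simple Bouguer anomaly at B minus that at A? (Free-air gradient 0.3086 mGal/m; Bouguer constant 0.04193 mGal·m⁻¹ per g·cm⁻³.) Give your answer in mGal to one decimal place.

Δg_SB(A) = 978333.85 − 978758.74 + 0.3086×1676.6 − 0.04193×2.02×1676.6 = -49.50 mGal
Δg_SB(B) = 978338.16 − 978758.74 + 0.3086×1784.2 − 0.04193×2.02×1784.2 = -21.10 mGal
Difference = -21.10 − (-49.50) = 28.40 mGal

28.4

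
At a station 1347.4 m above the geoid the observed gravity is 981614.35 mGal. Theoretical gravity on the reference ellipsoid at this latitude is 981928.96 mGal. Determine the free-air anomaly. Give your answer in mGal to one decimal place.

101.2

Free-air correction = 0.3086 × 1347.4 = 415.81 mGal
Free-air anomaly = 981614.35 − 981928.96 + (415.81) = 101.20 mGal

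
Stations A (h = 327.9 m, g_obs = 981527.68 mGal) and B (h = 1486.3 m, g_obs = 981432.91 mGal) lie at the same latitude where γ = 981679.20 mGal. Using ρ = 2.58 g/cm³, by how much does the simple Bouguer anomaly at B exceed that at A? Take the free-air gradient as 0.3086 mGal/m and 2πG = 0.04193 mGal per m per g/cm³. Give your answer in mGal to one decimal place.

137.4

Δg_SB(A) = 981527.68 − 981679.20 + 0.3086×327.9 − 0.04193×2.58×327.9 = -85.80 mGal
Δg_SB(B) = 981432.91 − 981679.20 + 0.3086×1486.3 − 0.04193×2.58×1486.3 = 51.60 mGal
Difference = 51.60 − (-85.80) = 137.40 mGal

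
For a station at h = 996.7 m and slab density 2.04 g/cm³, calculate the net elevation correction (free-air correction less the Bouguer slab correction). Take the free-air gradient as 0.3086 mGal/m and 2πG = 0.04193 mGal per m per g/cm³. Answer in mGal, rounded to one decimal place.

Combined gradient = 0.3086 − 0.04193 × 2.04 = 0.2230628 mGal/m
Combined elevation correction = 0.2230628 × 996.7 = 222.3 mGal

222.3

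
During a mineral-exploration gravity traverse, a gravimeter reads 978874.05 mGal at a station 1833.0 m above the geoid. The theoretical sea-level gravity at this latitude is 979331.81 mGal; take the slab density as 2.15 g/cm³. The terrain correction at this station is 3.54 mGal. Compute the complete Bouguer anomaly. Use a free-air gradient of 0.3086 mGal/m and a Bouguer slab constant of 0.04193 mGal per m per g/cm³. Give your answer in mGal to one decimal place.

-53.8

Free-air correction = 0.3086 × 1833.0 = 565.66 mGal
Free-air anomaly = 978874.05 − 979331.81 + (565.66) = 107.90 mGal
Bouguer slab correction = 0.04193 × 2.15 × 1833.0 = 165.24 mGal
Simple Bouguer anomaly = 107.90 − (165.24) = -57.34 mGal
Complete Bouguer anomaly = -57.34 + 3.54 = -53.80 mGal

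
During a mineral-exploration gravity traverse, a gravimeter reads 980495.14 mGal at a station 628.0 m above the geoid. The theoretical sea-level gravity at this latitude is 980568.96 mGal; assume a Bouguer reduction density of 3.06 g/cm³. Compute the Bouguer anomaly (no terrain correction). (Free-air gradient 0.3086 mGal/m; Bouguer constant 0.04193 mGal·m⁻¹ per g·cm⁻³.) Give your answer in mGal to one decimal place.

39.4

Free-air correction = 0.3086 × 628.0 = 193.80 mGal
Free-air anomaly = 980495.14 − 980568.96 + (193.80) = 119.98 mGal
Bouguer slab correction = 0.04193 × 3.06 × 628.0 = 80.58 mGal
Simple Bouguer anomaly = 119.98 − (80.58) = 39.40 mGal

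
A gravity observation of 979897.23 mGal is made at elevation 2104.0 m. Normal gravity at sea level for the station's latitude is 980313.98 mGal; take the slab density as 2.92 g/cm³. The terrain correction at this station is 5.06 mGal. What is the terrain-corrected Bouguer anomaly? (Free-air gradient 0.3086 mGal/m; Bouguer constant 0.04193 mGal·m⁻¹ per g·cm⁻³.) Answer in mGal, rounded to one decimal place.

-20.0

Free-air correction = 0.3086 × 2104.0 = 649.29 mGal
Free-air anomaly = 979897.23 − 980313.98 + (649.29) = 232.54 mGal
Bouguer slab correction = 0.04193 × 2.92 × 2104.0 = 257.60 mGal
Simple Bouguer anomaly = 232.54 − (257.60) = -25.06 mGal
Complete Bouguer anomaly = -25.06 + 5.06 = -20.00 mGal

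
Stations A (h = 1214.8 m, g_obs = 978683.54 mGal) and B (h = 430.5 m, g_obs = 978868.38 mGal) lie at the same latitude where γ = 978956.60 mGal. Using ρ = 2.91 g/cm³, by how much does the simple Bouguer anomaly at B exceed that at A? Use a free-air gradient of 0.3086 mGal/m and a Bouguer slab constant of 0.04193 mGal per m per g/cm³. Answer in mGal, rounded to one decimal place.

Δg_SB(A) = 978683.54 − 978956.60 + 0.3086×1214.8 − 0.04193×2.91×1214.8 = -46.40 mGal
Δg_SB(B) = 978868.38 − 978956.60 + 0.3086×430.5 − 0.04193×2.91×430.5 = -7.90 mGal
Difference = -7.90 − (-46.40) = 38.50 mGal

38.5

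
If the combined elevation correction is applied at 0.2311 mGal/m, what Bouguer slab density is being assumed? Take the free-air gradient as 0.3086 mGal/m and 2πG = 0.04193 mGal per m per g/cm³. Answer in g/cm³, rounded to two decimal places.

0.2311 = 0.3086 − 0.04193 × ρ
ρ = (0.3086 − 0.2311) / 0.04193 = 1.85 g/cm³

1.85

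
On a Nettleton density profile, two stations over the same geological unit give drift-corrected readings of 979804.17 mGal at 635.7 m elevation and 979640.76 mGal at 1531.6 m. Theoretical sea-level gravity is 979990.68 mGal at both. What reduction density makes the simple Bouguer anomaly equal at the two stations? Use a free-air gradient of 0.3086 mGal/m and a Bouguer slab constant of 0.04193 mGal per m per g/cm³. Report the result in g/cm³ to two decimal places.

3.01

Δg_obs = 979640.76 − 979804.17 = -163.41 mGal over Δh = 1531.6 − 635.7 = 895.9 m
Equal Bouguer anomalies ⇒ Δg_obs + (0.3086 − 0.04193ρ)·Δh = 0
0.3086 − 0.04193ρ = −Δg_obs/Δh = 0.18240
ρ = (0.3086 − 0.18240) / 0.04193 = 3.01 g/cm³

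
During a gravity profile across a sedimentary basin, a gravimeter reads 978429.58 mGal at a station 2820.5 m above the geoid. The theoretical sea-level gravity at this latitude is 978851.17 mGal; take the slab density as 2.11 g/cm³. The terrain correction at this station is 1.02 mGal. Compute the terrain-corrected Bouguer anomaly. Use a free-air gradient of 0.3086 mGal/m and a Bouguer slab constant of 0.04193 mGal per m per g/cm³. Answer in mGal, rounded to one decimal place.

200.3

Free-air correction = 0.3086 × 2820.5 = 870.41 mGal
Free-air anomaly = 978429.58 − 978851.17 + (870.41) = 448.82 mGal
Bouguer slab correction = 0.04193 × 2.11 × 2820.5 = 249.54 mGal
Simple Bouguer anomaly = 448.82 − (249.54) = 199.28 mGal
Complete Bouguer anomaly = 199.28 + 1.02 = 200.30 mGal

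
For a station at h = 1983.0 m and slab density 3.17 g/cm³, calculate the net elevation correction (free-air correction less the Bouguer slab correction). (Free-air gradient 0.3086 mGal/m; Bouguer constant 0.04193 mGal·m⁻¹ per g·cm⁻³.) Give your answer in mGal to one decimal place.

Combined gradient = 0.3086 − 0.04193 × 3.17 = 0.1756819 mGal/m
Combined elevation correction = 0.1756819 × 1983.0 = 348.4 mGal

348.4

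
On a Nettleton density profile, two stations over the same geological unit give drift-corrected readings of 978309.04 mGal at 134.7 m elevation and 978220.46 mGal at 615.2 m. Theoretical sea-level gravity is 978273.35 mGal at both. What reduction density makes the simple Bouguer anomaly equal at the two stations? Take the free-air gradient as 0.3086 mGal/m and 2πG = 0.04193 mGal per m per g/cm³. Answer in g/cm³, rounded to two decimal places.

2.96

Δg_obs = 978220.46 − 978309.04 = -88.58 mGal over Δh = 615.2 − 134.7 = 480.5 m
Equal Bouguer anomalies ⇒ Δg_obs + (0.3086 − 0.04193ρ)·Δh = 0
0.3086 − 0.04193ρ = −Δg_obs/Δh = 0.18435
ρ = (0.3086 − 0.18435) / 0.04193 = 2.96 g/cm³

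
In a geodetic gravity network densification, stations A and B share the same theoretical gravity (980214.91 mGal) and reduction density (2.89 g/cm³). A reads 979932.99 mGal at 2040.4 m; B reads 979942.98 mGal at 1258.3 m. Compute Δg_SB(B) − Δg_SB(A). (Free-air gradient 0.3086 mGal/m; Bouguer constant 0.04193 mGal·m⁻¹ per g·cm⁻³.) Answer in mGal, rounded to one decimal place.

-136.6

Δg_SB(A) = 979932.99 − 980214.91 + 0.3086×2040.4 − 0.04193×2.89×2040.4 = 100.50 mGal
Δg_SB(B) = 979942.98 − 980214.91 + 0.3086×1258.3 − 0.04193×2.89×1258.3 = -36.10 mGal
Difference = -36.10 − (100.50) = -136.60 mGal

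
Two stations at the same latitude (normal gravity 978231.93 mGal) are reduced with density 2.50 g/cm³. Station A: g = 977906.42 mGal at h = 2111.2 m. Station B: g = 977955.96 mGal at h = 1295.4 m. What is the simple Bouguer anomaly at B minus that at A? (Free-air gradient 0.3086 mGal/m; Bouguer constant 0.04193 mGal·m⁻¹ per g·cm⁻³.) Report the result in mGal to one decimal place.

-116.7

Δg_SB(A) = 977906.42 − 978231.93 + 0.3086×2111.2 − 0.04193×2.50×2111.2 = 104.70 mGal
Δg_SB(B) = 977955.96 − 978231.93 + 0.3086×1295.4 − 0.04193×2.50×1295.4 = -12.00 mGal
Difference = -12.00 − (104.70) = -116.70 mGal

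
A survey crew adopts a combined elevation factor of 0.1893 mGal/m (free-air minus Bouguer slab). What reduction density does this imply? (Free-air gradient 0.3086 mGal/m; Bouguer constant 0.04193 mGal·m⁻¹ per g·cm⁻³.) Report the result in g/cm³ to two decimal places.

2.85

0.1893 = 0.3086 − 0.04193 × ρ
ρ = (0.3086 − 0.1893) / 0.04193 = 2.85 g/cm³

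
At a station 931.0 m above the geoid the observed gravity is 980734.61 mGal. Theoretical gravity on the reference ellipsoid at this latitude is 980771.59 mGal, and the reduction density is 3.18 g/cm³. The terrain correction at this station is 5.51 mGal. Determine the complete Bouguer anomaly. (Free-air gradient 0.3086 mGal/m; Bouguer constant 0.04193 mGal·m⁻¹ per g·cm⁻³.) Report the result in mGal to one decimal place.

Free-air correction = 0.3086 × 931.0 = 287.31 mGal
Free-air anomaly = 980734.61 − 980771.59 + (287.31) = 250.33 mGal
Bouguer slab correction = 0.04193 × 3.18 × 931.0 = 124.14 mGal
Simple Bouguer anomaly = 250.33 − (124.14) = 126.19 mGal
Complete Bouguer anomaly = 126.19 + 5.51 = 131.70 mGal

131.7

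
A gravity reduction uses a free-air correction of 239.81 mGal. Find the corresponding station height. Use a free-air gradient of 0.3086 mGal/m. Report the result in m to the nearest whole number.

h = 239.81 / 0.3086 = 777.09 m

777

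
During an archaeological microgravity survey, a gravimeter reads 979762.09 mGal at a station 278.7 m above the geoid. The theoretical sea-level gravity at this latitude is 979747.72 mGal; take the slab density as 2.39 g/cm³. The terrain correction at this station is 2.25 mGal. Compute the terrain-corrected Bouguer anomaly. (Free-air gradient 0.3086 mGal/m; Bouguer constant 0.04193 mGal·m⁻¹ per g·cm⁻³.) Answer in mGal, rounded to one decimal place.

74.7

Free-air correction = 0.3086 × 278.7 = 86.01 mGal
Free-air anomaly = 979762.09 − 979747.72 + (86.01) = 100.38 mGal
Bouguer slab correction = 0.04193 × 2.39 × 278.7 = 27.93 mGal
Simple Bouguer anomaly = 100.38 − (27.93) = 72.45 mGal
Complete Bouguer anomaly = 72.45 + 2.25 = 74.70 mGal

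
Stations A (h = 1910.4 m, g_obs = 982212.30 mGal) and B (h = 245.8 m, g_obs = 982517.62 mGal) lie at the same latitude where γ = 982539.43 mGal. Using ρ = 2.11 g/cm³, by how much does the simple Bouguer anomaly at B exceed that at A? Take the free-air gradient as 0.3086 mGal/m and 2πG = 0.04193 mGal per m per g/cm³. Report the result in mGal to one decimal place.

-61.1

Δg_SB(A) = 982212.30 − 982539.43 + 0.3086×1910.4 − 0.04193×2.11×1910.4 = 93.40 mGal
Δg_SB(B) = 982517.62 − 982539.43 + 0.3086×245.8 − 0.04193×2.11×245.8 = 32.30 mGal
Difference = 32.30 − (93.40) = -61.10 mGal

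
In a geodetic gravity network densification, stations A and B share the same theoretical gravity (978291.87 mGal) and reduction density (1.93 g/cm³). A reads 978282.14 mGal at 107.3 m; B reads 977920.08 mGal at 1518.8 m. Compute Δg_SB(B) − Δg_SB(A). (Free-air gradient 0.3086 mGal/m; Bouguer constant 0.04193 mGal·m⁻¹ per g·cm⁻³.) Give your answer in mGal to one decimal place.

Δg_SB(A) = 978282.14 − 978291.87 + 0.3086×107.3 − 0.04193×1.93×107.3 = 14.70 mGal
Δg_SB(B) = 977920.08 − 978291.87 + 0.3086×1518.8 − 0.04193×1.93×1518.8 = -26.00 mGal
Difference = -26.00 − (14.70) = -40.70 mGal

-40.7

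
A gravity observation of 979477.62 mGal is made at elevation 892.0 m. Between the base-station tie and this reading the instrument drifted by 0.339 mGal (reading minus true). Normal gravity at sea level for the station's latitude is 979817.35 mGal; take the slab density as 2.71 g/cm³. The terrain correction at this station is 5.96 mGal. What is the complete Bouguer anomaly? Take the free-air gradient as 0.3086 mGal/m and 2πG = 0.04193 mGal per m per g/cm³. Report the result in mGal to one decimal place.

-160.2

Drift-corrected reading = 979477.62 − (0.339) = 979477.281 mGal
Free-air correction = 0.3086 × 892.0 = 275.27 mGal
Free-air anomaly = 979477.281 − 979817.35 + (275.27) = -64.799 mGal
Bouguer slab correction = 0.04193 × 2.71 × 892.0 = 101.36 mGal
Simple Bouguer anomaly = -64.799 − (101.36) = -166.159 mGal
Complete Bouguer anomaly = -166.159 + 5.96 = -160.199 mGal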